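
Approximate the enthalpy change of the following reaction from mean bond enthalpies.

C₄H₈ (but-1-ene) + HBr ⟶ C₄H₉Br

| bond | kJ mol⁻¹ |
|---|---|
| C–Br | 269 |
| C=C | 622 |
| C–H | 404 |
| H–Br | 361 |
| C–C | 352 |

ΔH ≈ −42 kJ

Bonds broken (reactants):
  C–C: 2 × 352 = 704
  C–H: 8 × 404 = 3232
  C=C: 1 × 622 = 622
  H–Br: 1 × 361 = 361
  Σ(broken) = 4919 kJ
Bonds formed (products):
  C–Br: 1 × 269 = 269
  C–C: 3 × 352 = 1056
  C–H: 9 × 404 = 3636
  Σ(formed) = 4961 kJ
ΔH = Σ(broken) − Σ(formed) = 4919 − 4961 = −42 kJ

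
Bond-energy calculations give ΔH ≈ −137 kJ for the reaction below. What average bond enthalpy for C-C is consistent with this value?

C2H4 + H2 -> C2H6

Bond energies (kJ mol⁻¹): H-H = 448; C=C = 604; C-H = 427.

D(C-C) ≈ 335 kJ/mol

Let D be the C-C bond energy.
Σ(broken) = 4×427 + 1×604 + 1×448 = 2760
Σ(formed) = 1×D + 6×427 = 2562 + D
ΔH = Σ(broken) − Σ(formed) = (2760) − (2562 + D) = +198 − D
Setting this equal to −137 kJ gives D = 335 kJ/mol.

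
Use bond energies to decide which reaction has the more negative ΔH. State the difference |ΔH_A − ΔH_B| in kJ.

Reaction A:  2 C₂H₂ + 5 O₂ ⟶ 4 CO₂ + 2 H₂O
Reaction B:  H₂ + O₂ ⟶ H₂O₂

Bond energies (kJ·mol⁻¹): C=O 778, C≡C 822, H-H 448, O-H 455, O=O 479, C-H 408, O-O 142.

Reaction A, by 2248 kJ

Reaction A:
  Bonds broken (reactants):
    C≡C: 2 × 822 = 1644
    C-H: 4 × 408 = 1632
    O=O: 5 × 479 = 2395
    Σ(broken) = 5671 kJ
  Bonds formed (products):
    C=O: 8 × 778 = 6224
    O-H: 4 × 455 = 1820
    Σ(formed) = 8044 kJ
  ΔH_A = 5671 − 8044 = −2373 kJ
Reaction B:
  Bonds broken (reactants):
    H-H: 1 × 448 = 448
    O=O: 1 × 479 = 479
    Σ(broken) = 927 kJ
  Bonds formed (products):
    O-H: 2 × 455 = 910
    O-O: 1 × 142 = 142
    Σ(formed) = 1052 kJ
  ΔH_B = 927 − 1052 = −125 kJ
ΔH_A − ΔH_B = −2248 kJ, so reaction A has the more negative ΔH; |ΔH_A − ΔH_B| = 2248 kJ.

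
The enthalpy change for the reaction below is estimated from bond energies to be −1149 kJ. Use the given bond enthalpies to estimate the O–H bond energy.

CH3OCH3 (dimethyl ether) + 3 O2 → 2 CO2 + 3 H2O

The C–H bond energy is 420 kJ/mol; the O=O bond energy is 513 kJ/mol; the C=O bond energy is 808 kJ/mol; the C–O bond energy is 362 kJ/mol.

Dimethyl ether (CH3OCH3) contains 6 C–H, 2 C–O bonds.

Let D be the O–H bond energy.
Σ(broken) = 6×420 + 2×362 + 3×513 = 4783
Σ(formed) = 4×808 + 6×D = 3232 + 6D
ΔH = Σ(broken) − Σ(formed) = (4783) − (3232 + 6D) = +1551 − 6D
Setting this equal to −1149 kJ gives 6D = 2700, so D = 450 kJ/mol.

D(O–H) ≈ 450 kJ/mol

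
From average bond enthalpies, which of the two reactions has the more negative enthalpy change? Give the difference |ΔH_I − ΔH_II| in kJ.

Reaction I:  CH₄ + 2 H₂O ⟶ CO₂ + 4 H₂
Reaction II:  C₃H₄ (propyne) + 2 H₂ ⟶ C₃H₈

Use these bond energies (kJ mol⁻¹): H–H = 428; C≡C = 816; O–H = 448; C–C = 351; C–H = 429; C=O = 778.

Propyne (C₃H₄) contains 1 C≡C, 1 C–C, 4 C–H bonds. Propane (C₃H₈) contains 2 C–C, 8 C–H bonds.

Reaction II, by 635 kJ

Reaction I:
  Bonds broken (reactants):
    C–H: 4 × 429 = 1716
    O–H: 4 × 448 = 1792
    Σ(broken) = 3508 kJ
  Bonds formed (products):
    C=O: 2 × 778 = 1556
    H–H: 4 × 428 = 1712
    Σ(formed) = 3268 kJ
  ΔH_I = 3508 − 3268 = +240 kJ
Reaction II:
  Bonds broken (reactants):
    C≡C: 1 × 816 = 816
    C–C: 1 × 351 = 351
    C–H: 4 × 429 = 1716
    H–H: 2 × 428 = 856
    Σ(broken) = 3739 kJ
  Bonds formed (products):
    C–C: 2 × 351 = 702
    C–H: 8 × 429 = 3432
    Σ(formed) = 4134 kJ
  ΔH_II = 3739 − 4134 = −395 kJ
ΔH_I − ΔH_II = +635 kJ, so reaction II has the more negative ΔH; |ΔH_I − ΔH_II| = 635 kJ.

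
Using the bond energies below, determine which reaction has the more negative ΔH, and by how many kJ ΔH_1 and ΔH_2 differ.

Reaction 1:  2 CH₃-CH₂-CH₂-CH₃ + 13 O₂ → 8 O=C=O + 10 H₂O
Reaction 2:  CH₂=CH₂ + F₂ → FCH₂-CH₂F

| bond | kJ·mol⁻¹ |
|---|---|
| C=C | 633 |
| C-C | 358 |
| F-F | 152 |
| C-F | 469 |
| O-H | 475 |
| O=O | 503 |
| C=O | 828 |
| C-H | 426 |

Reaction 1, by 5030 kJ

Reaction 1:
  Bonds broken (reactants):
    C-C: 6 × 358 = 2148
    C-H: 20 × 426 = 8520
    O=O: 13 × 503 = 6539
    Σ(broken) = 17207 kJ
  Bonds formed (products):
    C=O: 16 × 828 = 13248
    O-H: 20 × 475 = 9500
    Σ(formed) = 22748 kJ
  ΔH_1 = 17207 − 22748 = −5541 kJ
Reaction 2:
  Bonds broken (reactants):
    C-H: 4 × 426 = 1704
    C=C: 1 × 633 = 633
    F-F: 1 × 152 = 152
    Σ(broken) = 2489 kJ
  Bonds formed (products):
    C-C: 1 × 358 = 358
    C-F: 2 × 469 = 938
    C-H: 4 × 426 = 1704
    Σ(formed) = 3000 kJ
  ΔH_2 = 2489 − 3000 = −511 kJ
ΔH_1 − ΔH_2 = −5030 kJ, so reaction 1 has the more negative ΔH; |ΔH_1 − ΔH_2| = 5030 kJ.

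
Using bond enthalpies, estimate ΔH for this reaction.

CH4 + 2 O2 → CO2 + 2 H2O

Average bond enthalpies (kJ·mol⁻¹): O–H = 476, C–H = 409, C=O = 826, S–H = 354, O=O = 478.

Bonds broken (reactants):
  C–H: 4 × 409 = 1636
  O=O: 2 × 478 = 956
  Σ(broken) = 2592 kJ
Bonds formed (products):
  C=O: 2 × 826 = 1652
  O–H: 4 × 476 = 1904
  Σ(formed) = 3556 kJ
ΔH = Σ(broken) − Σ(formed) = 2592 − 3556 = −964 kJ

ΔH ≈ −964 kJ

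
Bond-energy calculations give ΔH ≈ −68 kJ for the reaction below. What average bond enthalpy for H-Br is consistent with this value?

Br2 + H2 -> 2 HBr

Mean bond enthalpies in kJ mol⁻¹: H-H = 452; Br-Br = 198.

D(H-Br) ≈ 359 kJ/mol

Let D be the H-Br bond energy.
Σ(broken) = 1×198 + 1×452 = 650
Σ(formed) = 2×D = 2D
ΔH = Σ(broken) − Σ(formed) = (650) − (2D) = +650 − 2D
Setting this equal to −68 kJ gives 2D = 718, so D = 359 kJ/mol.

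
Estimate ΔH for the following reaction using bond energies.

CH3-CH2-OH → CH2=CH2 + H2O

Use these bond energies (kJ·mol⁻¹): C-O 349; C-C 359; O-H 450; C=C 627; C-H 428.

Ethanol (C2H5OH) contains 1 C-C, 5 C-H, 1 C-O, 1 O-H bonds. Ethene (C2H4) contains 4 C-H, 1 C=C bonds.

Bonds broken (reactants):
  C-C: 1 × 359 = 359
  C-H: 5 × 428 = 2140
  C-O: 1 × 349 = 349
  O-H: 1 × 450 = 450
  Σ(broken) = 3298 kJ
Bonds formed (products):
  C-H: 4 × 428 = 1712
  C=C: 1 × 627 = 627
  O-H: 2 × 450 = 900
  Σ(formed) = 3239 kJ
ΔH = Σ(broken) − Σ(formed) = 3298 − 3239 = +59 kJ

ΔH ≈ +59 kJ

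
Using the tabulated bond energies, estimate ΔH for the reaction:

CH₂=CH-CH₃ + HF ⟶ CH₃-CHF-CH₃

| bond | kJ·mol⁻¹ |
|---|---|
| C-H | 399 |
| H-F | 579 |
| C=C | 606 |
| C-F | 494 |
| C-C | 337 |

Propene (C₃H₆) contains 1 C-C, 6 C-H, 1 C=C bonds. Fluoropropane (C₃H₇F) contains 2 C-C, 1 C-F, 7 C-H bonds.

Bonds broken (reactants):
  C-C: 1 × 337 = 337
  C-H: 6 × 399 = 2394
  C=C: 1 × 606 = 606
  H-F: 1 × 579 = 579
  Σ(broken) = 3916 kJ
Bonds formed (products):
  C-C: 2 × 337 = 674
  C-F: 1 × 494 = 494
  C-H: 7 × 399 = 2793
  Σ(formed) = 3961 kJ
ΔH = Σ(broken) − Σ(formed) = 3916 − 3961 = −45 kJ

ΔH ≈ −45 kJ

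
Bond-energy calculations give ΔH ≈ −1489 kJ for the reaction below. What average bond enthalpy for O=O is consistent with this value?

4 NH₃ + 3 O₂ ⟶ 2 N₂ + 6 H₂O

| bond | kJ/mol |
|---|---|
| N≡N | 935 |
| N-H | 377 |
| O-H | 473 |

Let D be the O=O bond energy.
Σ(broken) = 12×377 + 3×D = 4524 + 3D
Σ(formed) = 2×935 + 12×473 = 7546
ΔH = Σ(broken) − Σ(formed) = (4524 + 3D) − (7546) = −3022 + 3D
Setting this equal to −1489 kJ gives 3D = 1533, so D = 511 kJ/mol.

D(O=O) ≈ 511 kJ/mol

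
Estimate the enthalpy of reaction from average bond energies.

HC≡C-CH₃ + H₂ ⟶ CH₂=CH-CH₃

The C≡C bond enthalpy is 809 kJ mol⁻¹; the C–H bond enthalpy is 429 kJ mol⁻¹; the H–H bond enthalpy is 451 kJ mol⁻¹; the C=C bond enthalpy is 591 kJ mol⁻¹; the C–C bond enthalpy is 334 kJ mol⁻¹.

Bonds broken (reactants):
  C≡C: 1 × 809 = 809
  C–C: 1 × 334 = 334
  C–H: 4 × 429 = 1716
  H–H: 1 × 451 = 451
  Σ(broken) = 3310 kJ
Bonds formed (products):
  C–C: 1 × 334 = 334
  C–H: 6 × 429 = 2574
  C=C: 1 × 591 = 591
  Σ(formed) = 3499 kJ
ΔH = Σ(broken) − Σ(formed) = 3310 − 3499 = −189 kJ

ΔH ≈ −189 kJ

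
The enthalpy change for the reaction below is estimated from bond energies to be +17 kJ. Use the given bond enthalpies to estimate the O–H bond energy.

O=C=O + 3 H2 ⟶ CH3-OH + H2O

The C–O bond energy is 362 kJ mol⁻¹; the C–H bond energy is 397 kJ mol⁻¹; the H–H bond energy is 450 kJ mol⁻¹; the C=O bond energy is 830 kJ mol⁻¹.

Let D be the O–H bond energy.
Σ(broken) = 2×830 + 3×450 = 3010
Σ(formed) = 3×397 + 1×362 + 3×D = 1553 + 3D
ΔH = Σ(broken) − Σ(formed) = (3010) − (1553 + 3D) = +1457 − 3D
Setting this equal to +17 kJ gives 3D = 1440, so D = 480 kJ/mol.

D(O–H) ≈ 480 kJ/mol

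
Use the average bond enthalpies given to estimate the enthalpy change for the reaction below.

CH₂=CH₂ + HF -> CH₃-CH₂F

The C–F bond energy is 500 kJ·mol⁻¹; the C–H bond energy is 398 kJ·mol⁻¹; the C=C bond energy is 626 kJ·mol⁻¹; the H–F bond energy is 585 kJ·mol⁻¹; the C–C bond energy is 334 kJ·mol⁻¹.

Bonds broken (reactants):
  C–H: 4 × 398 = 1592
  C=C: 1 × 626 = 626
  H–F: 1 × 585 = 585
  Σ(broken) = 2803 kJ
Bonds formed (products):
  C–C: 1 × 334 = 334
  C–F: 1 × 500 = 500
  C–H: 5 × 398 = 1990
  Σ(formed) = 2824 kJ
ΔH = Σ(broken) − Σ(formed) = 2803 − 2824 = −21 kJ

ΔH ≈ −21 kJ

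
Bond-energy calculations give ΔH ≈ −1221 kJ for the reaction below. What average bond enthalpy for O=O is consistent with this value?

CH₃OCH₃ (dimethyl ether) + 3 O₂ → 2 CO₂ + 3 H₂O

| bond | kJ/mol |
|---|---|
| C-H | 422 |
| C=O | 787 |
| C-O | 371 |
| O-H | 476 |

Let D be the O=O bond energy.
Σ(broken) = 6×422 + 2×371 + 3×D = 3274 + 3D
Σ(formed) = 4×787 + 6×476 = 6004
ΔH = Σ(broken) − Σ(formed) = (3274 + 3D) − (6004) = −2730 + 3D
Setting this equal to −1221 kJ gives 3D = 1509, so D = 503 kJ/mol.

D(O=O) ≈ 503 kJ/mol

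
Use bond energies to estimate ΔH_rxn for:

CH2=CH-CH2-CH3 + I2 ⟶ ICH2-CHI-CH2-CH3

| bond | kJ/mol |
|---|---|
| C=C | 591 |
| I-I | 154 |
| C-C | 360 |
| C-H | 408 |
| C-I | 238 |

ΔH ≈ −91 kJ

Bonds broken (reactants):
  C-C: 2 × 360 = 720
  C-H: 8 × 408 = 3264
  C=C: 1 × 591 = 591
  I-I: 1 × 154 = 154
  Σ(broken) = 4729 kJ
Bonds formed (products):
  C-C: 3 × 360 = 1080
  C-H: 8 × 408 = 3264
  C-I: 2 × 238 = 476
  Σ(formed) = 4820 kJ
ΔH = Σ(broken) − Σ(formed) = 4729 − 4820 = −91 kJ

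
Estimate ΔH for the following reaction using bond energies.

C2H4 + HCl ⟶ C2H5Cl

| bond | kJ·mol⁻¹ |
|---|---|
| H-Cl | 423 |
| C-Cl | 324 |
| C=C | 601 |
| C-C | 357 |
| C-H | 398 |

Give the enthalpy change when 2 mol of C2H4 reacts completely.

ΔH = −110 kJ

Bonds broken (reactants):
  C-H: 4 × 398 = 1592
  C=C: 1 × 601 = 601
  H-Cl: 1 × 423 = 423
  Σ(broken) = 2616 kJ
Bonds formed (products):
  C-C: 1 × 357 = 357
  C-Cl: 1 × 324 = 324
  C-H: 5 × 398 = 1990
  Σ(formed) = 2671 kJ
ΔH = Σ(broken) − Σ(formed) = 2616 − 2671 = −55 kJ
For 2× the reaction as written: 2 × (−55) = −110 kJ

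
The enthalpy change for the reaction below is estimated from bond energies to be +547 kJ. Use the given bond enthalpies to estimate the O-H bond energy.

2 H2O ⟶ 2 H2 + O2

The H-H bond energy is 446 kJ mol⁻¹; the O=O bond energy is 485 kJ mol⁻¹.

Let D be the O-H bond energy.
Σ(broken) = 4×D = 4D
Σ(formed) = 2×446 + 1×485 = 1377
ΔH = Σ(broken) − Σ(formed) = (4D) − (1377) = −1377 + 4D
Setting this equal to +547 kJ gives 4D = 1924, so D = 481 kJ/mol.

D(O-H) ≈ 481 kJ/mol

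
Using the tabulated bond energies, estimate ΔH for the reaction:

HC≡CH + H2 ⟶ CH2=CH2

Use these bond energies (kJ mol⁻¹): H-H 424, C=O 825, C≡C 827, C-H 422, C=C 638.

ΔH ≈ −231 kJ

Bonds broken (reactants):
  C≡C: 1 × 827 = 827
  C-H: 2 × 422 = 844
  H-H: 1 × 424 = 424
  Σ(broken) = 2095 kJ
Bonds formed (products):
  C-H: 4 × 422 = 1688
  C=C: 1 × 638 = 638
  Σ(formed) = 2326 kJ
ΔH = Σ(broken) − Σ(formed) = 2095 − 2326 = −231 kJ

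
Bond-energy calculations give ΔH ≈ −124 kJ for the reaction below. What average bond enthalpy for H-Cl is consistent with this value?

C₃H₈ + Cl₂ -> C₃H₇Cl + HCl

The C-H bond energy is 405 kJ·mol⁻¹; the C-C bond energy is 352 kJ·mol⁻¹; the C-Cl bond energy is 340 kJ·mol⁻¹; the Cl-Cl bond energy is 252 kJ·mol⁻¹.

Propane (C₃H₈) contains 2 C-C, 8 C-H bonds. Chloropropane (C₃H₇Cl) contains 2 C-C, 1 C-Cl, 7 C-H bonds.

D(H-Cl) ≈ 441 kJ/mol

Let D be the H-Cl bond energy.
Σ(broken) = 2×352 + 8×405 + 1×252 = 4196
Σ(formed) = 2×352 + 1×340 + 7×405 + 1×D = 3879 + D
ΔH = Σ(broken) − Σ(formed) = (4196) − (3879 + D) = +317 − D
Setting this equal to −124 kJ gives D = 441 kJ/mol.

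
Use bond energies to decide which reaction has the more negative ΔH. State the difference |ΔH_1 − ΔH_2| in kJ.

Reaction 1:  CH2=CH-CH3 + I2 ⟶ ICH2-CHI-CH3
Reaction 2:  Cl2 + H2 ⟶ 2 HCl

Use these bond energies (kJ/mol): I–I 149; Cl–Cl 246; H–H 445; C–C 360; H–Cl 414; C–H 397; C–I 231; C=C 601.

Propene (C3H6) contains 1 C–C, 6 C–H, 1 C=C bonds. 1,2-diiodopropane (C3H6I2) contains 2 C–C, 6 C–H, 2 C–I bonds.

Reaction 1:
  Bonds broken (reactants):
    C–C: 1 × 360 = 360
    C–H: 6 × 397 = 2382
    C=C: 1 × 601 = 601
    I–I: 1 × 149 = 149
    Σ(broken) = 3492 kJ
  Bonds formed (products):
    C–C: 2 × 360 = 720
    C–H: 6 × 397 = 2382
    C–I: 2 × 231 = 462
    Σ(formed) = 3564 kJ
  ΔH_1 = 3492 − 3564 = −72 kJ
Reaction 2:
  Bonds broken (reactants):
    Cl–Cl: 1 × 246 = 246
    H–H: 1 × 445 = 445
    Σ(broken) = 691 kJ
  Bonds formed (products):
    H–Cl: 2 × 414 = 828
    Σ(formed) = 828 kJ
  ΔH_2 = 691 − 828 = −137 kJ
ΔH_1 − ΔH_2 = +65 kJ, so reaction 2 has the more negative ΔH; |ΔH_1 − ΔH_2| = 65 kJ.

Reaction 2, by 65 kJ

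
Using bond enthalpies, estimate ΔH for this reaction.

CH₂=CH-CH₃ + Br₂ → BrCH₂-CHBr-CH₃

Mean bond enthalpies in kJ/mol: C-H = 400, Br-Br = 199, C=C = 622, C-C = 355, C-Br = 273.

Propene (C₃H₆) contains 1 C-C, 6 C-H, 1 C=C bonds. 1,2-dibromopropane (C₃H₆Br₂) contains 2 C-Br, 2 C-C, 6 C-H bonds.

ΔH ≈ −80 kJ

Bonds broken (reactants):
  Br-Br: 1 × 199 = 199
  C-C: 1 × 355 = 355
  C-H: 6 × 400 = 2400
  C=C: 1 × 622 = 622
  Σ(broken) = 3576 kJ
Bonds formed (products):
  C-Br: 2 × 273 = 546
  C-C: 2 × 355 = 710
  C-H: 6 × 400 = 2400
  Σ(formed) = 3656 kJ
ΔH = Σ(broken) − Σ(formed) = 3576 − 3656 = −80 kJ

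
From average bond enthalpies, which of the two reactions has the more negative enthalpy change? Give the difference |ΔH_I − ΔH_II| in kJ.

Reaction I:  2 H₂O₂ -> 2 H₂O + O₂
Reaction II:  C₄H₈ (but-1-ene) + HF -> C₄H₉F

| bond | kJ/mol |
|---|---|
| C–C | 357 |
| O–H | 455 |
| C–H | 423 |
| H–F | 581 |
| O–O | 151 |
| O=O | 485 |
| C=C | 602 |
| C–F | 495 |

Reaction I:
  Bonds broken (reactants):
    O–H: 4 × 455 = 1820
    O–O: 2 × 151 = 302
    Σ(broken) = 2122 kJ
  Bonds formed (products):
    O–H: 4 × 455 = 1820
    O=O: 1 × 485 = 485
    Σ(formed) = 2305 kJ
  ΔH_I = 2122 − 2305 = −183 kJ
Reaction II:
  Bonds broken (reactants):
    C–C: 2 × 357 = 714
    C–H: 8 × 423 = 3384
    C=C: 1 × 602 = 602
    H–F: 1 × 581 = 581
    Σ(broken) = 5281 kJ
  Bonds formed (products):
    C–C: 3 × 357 = 1071
    C–F: 1 × 495 = 495
    C–H: 9 × 423 = 3807
    Σ(formed) = 5373 kJ
  ΔH_II = 5281 − 5373 = −92 kJ
ΔH_I − ΔH_II = −91 kJ, so reaction I has the more negative ΔH; |ΔH_I − ΔH_II| = 91 kJ.

Reaction I, by 91 kJ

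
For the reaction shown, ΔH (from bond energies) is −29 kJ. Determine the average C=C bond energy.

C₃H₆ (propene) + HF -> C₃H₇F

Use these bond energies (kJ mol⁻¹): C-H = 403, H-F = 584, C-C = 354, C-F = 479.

D(C=C) ≈ 623 kJ/mol

Let D be the C=C bond energy.
Σ(broken) = 1×354 + 6×403 + 1×D + 1×584 = 3356 + D
Σ(formed) = 2×354 + 1×479 + 7×403 = 4008
ΔH = Σ(broken) − Σ(formed) = (3356 + D) − (4008) = −652 + D
Setting this equal to −29 kJ gives D = 623 kJ/mol.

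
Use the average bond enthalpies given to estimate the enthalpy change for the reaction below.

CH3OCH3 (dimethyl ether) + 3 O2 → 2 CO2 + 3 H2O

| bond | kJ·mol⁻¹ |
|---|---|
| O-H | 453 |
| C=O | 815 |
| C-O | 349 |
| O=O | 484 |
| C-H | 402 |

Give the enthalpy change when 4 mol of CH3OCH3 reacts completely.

Bonds broken (reactants):
  C-H: 6 × 402 = 2412
  C-O: 2 × 349 = 698
  O=O: 3 × 484 = 1452
  Σ(broken) = 4562 kJ
Bonds formed (products):
  C=O: 4 × 815 = 3260
  O-H: 6 × 453 = 2718
  Σ(formed) = 5978 kJ
ΔH = Σ(broken) − Σ(formed) = 4562 − 5978 = −1416 kJ
For 4× the reaction as written: 4 × (−1416) = −5664 kJ

ΔH = −5664 kJ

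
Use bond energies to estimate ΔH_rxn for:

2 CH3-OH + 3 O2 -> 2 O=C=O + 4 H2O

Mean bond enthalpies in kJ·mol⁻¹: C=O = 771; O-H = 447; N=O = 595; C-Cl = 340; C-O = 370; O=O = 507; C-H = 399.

Bonds broken (reactants):
  C-H: 6 × 399 = 2394
  C-O: 2 × 370 = 740
  O-H: 2 × 447 = 894
  O=O: 3 × 507 = 1521
  Σ(broken) = 5549 kJ
Bonds formed (products):
  C=O: 4 × 771 = 3084
  O-H: 8 × 447 = 3576
  Σ(formed) = 6660 kJ
ΔH = Σ(broken) − Σ(formed) = 5549 − 6660 = −1111 kJ

ΔH ≈ −1111 kJ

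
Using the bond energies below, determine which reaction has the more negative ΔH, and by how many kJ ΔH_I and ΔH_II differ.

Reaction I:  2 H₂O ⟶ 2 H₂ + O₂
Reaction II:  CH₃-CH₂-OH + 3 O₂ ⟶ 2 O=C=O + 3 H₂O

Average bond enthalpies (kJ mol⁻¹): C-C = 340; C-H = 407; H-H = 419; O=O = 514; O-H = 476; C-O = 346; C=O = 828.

Reaction II, by 1981 kJ

Reaction I:
  Bonds broken (reactants):
    O-H: 4 × 476 = 1904
    Σ(broken) = 1904 kJ
  Bonds formed (products):
    H-H: 2 × 419 = 838
    O=O: 1 × 514 = 514
    Σ(formed) = 1352 kJ
  ΔH_I = 1904 − 1352 = +552 kJ
Reaction II:
  Bonds broken (reactants):
    C-C: 1 × 340 = 340
    C-H: 5 × 407 = 2035
    C-O: 1 × 346 = 346
    O-H: 1 × 476 = 476
    O=O: 3 × 514 = 1542
    Σ(broken) = 4739 kJ
  Bonds formed (products):
    C=O: 4 × 828 = 3312
    O-H: 6 × 476 = 2856
    Σ(formed) = 6168 kJ
  ΔH_II = 4739 − 6168 = −1429 kJ
ΔH_I − ΔH_II = +1981 kJ, so reaction II has the more negative ΔH; |ΔH_I − ΔH_II| = 1981 kJ.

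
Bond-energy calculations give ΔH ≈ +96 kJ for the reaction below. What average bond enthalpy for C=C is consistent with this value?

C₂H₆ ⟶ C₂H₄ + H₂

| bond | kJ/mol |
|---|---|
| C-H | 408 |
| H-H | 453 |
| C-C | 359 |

Let D be the C=C bond energy.
Σ(broken) = 1×359 + 6×408 = 2807
Σ(formed) = 4×408 + 1×D + 1×453 = 2085 + D
ΔH = Σ(broken) − Σ(formed) = (2807) − (2085 + D) = +722 − D
Setting this equal to +96 kJ gives D = 626 kJ/mol.

D(C=C) ≈ 626 kJ/mol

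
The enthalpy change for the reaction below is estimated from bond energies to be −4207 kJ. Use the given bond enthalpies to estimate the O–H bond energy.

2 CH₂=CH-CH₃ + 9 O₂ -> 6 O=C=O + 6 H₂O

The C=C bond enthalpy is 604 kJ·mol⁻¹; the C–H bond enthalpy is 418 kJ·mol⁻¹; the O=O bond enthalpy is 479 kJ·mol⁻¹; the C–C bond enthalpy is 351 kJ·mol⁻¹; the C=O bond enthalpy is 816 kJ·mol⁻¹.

D(O–H) ≈ 471 kJ/mol

Let D be the O–H bond energy.
Σ(broken) = 2×351 + 12×418 + 2×604 + 9×479 = 11237
Σ(formed) = 12×816 + 12×D = 9792 + 12D
ΔH = Σ(broken) − Σ(formed) = (11237) − (9792 + 12D) = +1445 − 12D
Setting this equal to −4207 kJ gives 12D = 5652, so D = 471 kJ/mol.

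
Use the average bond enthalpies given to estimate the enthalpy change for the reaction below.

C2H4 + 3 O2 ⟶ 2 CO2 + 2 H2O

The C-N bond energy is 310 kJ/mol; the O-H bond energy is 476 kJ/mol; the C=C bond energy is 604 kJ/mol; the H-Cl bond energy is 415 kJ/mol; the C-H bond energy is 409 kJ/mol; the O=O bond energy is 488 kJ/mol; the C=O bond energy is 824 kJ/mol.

ΔH ≈ −1496 kJ

Bonds broken (reactants):
  C-H: 4 × 409 = 1636
  C=C: 1 × 604 = 604
  O=O: 3 × 488 = 1464
  Σ(broken) = 3704 kJ
Bonds formed (products):
  C=O: 4 × 824 = 3296
  O-H: 4 × 476 = 1904
  Σ(formed) = 5200 kJ
ΔH = Σ(broken) − Σ(formed) = 3704 − 5200 = −1496 kJ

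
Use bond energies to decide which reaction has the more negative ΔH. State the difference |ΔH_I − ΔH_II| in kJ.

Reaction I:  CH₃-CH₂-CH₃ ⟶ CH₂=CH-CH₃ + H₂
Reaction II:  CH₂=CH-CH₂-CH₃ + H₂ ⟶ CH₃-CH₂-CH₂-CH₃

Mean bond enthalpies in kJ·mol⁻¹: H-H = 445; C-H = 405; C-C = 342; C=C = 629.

Reaction I:
  Bonds broken (reactants):
    C-C: 2 × 342 = 684
    C-H: 8 × 405 = 3240
    Σ(broken) = 3924 kJ
  Bonds formed (products):
    C-C: 1 × 342 = 342
    C-H: 6 × 405 = 2430
    C=C: 1 × 629 = 629
    H-H: 1 × 445 = 445
    Σ(formed) = 3846 kJ
  ΔH_I = 3924 − 3846 = +78 kJ
Reaction II:
  Bonds broken (reactants):
    C-C: 2 × 342 = 684
    C-H: 8 × 405 = 3240
    C=C: 1 × 629 = 629
    H-H: 1 × 445 = 445
    Σ(broken) = 4998 kJ
  Bonds formed (products):
    C-C: 3 × 342 = 1026
    C-H: 10 × 405 = 4050
    Σ(formed) = 5076 kJ
  ΔH_II = 4998 − 5076 = −78 kJ
ΔH_I − ΔH_II = +156 kJ, so reaction II has the more negative ΔH; |ΔH_I − ΔH_II| = 156 kJ.

Reaction II, by 156 kJ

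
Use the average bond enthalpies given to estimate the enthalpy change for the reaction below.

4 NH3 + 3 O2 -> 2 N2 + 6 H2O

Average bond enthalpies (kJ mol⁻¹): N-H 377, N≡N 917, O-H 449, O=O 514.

ΔH ≈ −1156 kJ

Bonds broken (reactants):
  N-H: 12 × 377 = 4524
  O=O: 3 × 514 = 1542
  Σ(broken) = 6066 kJ
Bonds formed (products):
  N≡N: 2 × 917 = 1834
  O-H: 12 × 449 = 5388
  Σ(formed) = 7222 kJ
ΔH = Σ(broken) − Σ(formed) = 6066 − 7222 = −1156 kJ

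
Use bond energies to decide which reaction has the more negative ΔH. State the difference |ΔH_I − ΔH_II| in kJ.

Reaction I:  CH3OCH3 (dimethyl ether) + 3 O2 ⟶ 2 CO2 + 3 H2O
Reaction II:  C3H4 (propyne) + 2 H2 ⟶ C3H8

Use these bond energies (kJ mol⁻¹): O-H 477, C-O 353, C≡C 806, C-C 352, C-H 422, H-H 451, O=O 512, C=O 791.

Reaction I:
  Bonds broken (reactants):
    C-H: 6 × 422 = 2532
    C-O: 2 × 353 = 706
    O=O: 3 × 512 = 1536
    Σ(broken) = 4774 kJ
  Bonds formed (products):
    C=O: 4 × 791 = 3164
    O-H: 6 × 477 = 2862
    Σ(formed) = 6026 kJ
  ΔH_I = 4774 − 6026 = −1252 kJ
Reaction II:
  Bonds broken (reactants):
    C≡C: 1 × 806 = 806
    C-C: 1 × 352 = 352
    C-H: 4 × 422 = 1688
    H-H: 2 × 451 = 902
    Σ(broken) = 3748 kJ
  Bonds formed (products):
    C-C: 2 × 352 = 704
    C-H: 8 × 422 = 3376
    Σ(formed) = 4080 kJ
  ΔH_II = 3748 − 4080 = −332 kJ
ΔH_I − ΔH_II = −920 kJ, so reaction I has the more negative ΔH; |ΔH_I − ΔH_II| = 920 kJ.

Reaction I, by 920 kJ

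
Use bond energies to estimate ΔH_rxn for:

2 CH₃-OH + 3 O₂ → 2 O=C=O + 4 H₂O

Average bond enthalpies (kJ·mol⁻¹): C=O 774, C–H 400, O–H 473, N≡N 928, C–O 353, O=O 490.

ΔH ≈ −1358 kJ

Bonds broken (reactants):
  C–H: 6 × 400 = 2400
  C–O: 2 × 353 = 706
  O–H: 2 × 473 = 946
  O=O: 3 × 490 = 1470
  Σ(broken) = 5522 kJ
Bonds formed (products):
  C=O: 4 × 774 = 3096
  O–H: 8 × 473 = 3784
  Σ(formed) = 6880 kJ
ΔH = Σ(broken) − Σ(formed) = 5522 − 6880 = −1358 kJ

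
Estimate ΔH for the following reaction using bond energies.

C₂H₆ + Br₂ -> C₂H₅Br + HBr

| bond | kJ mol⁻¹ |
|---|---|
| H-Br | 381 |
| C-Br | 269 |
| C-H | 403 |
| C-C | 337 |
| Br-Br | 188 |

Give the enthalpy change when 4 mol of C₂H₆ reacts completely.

Bonds broken (reactants):
  Br-Br: 1 × 188 = 188
  C-C: 1 × 337 = 337
  C-H: 6 × 403 = 2418
  Σ(broken) = 2943 kJ
Bonds formed (products):
  C-Br: 1 × 269 = 269
  C-C: 1 × 337 = 337
  C-H: 5 × 403 = 2015
  H-Br: 1 × 381 = 381
  Σ(formed) = 3002 kJ
ΔH = Σ(broken) − Σ(formed) = 2943 − 3002 = −59 kJ
For 4× the reaction as written: 4 × (−59) = −236 kJ

ΔH = −236 kJ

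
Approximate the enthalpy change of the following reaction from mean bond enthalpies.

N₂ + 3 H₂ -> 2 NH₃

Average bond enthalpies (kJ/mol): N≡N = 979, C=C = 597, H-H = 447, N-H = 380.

ΔH ≈ +40 kJ

Bonds broken (reactants):
  H-H: 3 × 447 = 1341
  N≡N: 1 × 979 = 979
  Σ(broken) = 2320 kJ
Bonds formed (products):
  N-H: 6 × 380 = 2280
  Σ(formed) = 2280 kJ
ΔH = Σ(broken) − Σ(formed) = 2320 − 2280 = +40 kJ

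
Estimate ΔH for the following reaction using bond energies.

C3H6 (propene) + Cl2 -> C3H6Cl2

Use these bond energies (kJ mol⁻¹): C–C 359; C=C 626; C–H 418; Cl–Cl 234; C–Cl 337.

Bonds broken (reactants):
  C–C: 1 × 359 = 359
  C–H: 6 × 418 = 2508
  C=C: 1 × 626 = 626
  Cl–Cl: 1 × 234 = 234
  Σ(broken) = 3727 kJ
Bonds formed (products):
  C–C: 2 × 359 = 718
  C–Cl: 2 × 337 = 674
  C–H: 6 × 418 = 2508
  Σ(formed) = 3900 kJ
ΔH = Σ(broken) − Σ(formed) = 3727 − 3900 = −173 kJ

ΔH ≈ −173 kJ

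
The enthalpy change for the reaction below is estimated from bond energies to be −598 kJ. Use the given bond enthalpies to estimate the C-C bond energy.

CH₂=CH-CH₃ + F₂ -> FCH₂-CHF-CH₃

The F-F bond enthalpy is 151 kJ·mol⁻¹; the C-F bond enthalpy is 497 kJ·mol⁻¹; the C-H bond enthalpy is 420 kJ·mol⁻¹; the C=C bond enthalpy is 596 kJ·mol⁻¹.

Let D be the C-C bond energy.
Σ(broken) = 1×D + 6×420 + 1×596 + 1×151 = 3267 + D
Σ(formed) = 2×D + 2×497 + 6×420 = 3514 + 2D
ΔH = Σ(broken) − Σ(formed) = (3267 + D) − (3514 + 2D) = −247 − D
Setting this equal to −598 kJ gives D = 351 kJ/mol.

D(C-C) ≈ 351 kJ/mol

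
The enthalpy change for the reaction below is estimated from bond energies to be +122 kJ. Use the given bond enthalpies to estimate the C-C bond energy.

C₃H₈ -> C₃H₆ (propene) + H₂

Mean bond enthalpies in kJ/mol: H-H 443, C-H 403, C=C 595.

Let D be the C-C bond energy.
Σ(broken) = 2×D + 8×403 = 3224 + 2D
Σ(formed) = 1×D + 6×403 + 1×595 + 1×443 = 3456 + D
ΔH = Σ(broken) − Σ(formed) = (3224 + 2D) − (3456 + D) = −232 + D
Setting this equal to +122 kJ gives D = 354 kJ/mol.

D(C-C) ≈ 354 kJ/mol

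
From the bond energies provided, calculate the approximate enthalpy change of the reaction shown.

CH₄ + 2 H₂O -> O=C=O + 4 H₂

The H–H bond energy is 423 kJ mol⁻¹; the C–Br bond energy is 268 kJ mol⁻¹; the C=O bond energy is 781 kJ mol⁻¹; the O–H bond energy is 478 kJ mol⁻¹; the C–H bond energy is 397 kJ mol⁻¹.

Bonds broken (reactants):
  C–H: 4 × 397 = 1588
  O–H: 4 × 478 = 1912
  Σ(broken) = 3500 kJ
Bonds formed (products):
  C=O: 2 × 781 = 1562
  H–H: 4 × 423 = 1692
  Σ(formed) = 3254 kJ
ΔH = Σ(broken) − Σ(formed) = 3500 − 3254 = +246 kJ

ΔH ≈ +246 kJ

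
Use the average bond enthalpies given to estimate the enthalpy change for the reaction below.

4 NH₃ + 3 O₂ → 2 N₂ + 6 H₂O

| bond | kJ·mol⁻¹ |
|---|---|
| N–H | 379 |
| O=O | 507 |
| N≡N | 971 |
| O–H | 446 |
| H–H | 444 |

Bonds broken (reactants):
  N–H: 12 × 379 = 4548
  O=O: 3 × 507 = 1521
  Σ(broken) = 6069 kJ
Bonds formed (products):
  N≡N: 2 × 971 = 1942
  O–H: 12 × 446 = 5352
  Σ(formed) = 7294 kJ
ΔH = Σ(broken) − Σ(formed) = 6069 − 7294 = −1225 kJ

ΔH ≈ −1225 kJ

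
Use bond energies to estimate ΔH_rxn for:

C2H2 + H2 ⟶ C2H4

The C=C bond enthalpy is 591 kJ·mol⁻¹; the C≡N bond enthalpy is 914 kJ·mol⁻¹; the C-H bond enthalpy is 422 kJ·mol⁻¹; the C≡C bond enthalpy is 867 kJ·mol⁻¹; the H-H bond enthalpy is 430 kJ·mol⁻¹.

Bonds broken (reactants):
  C≡C: 1 × 867 = 867
  C-H: 2 × 422 = 844
  H-H: 1 × 430 = 430
  Σ(broken) = 2141 kJ
Bonds formed (products):
  C-H: 4 × 422 = 1688
  C=C: 1 × 591 = 591
  Σ(formed) = 2279 kJ
ΔH = Σ(broken) − Σ(formed) = 2141 − 2279 = −138 kJ

ΔH ≈ −138 kJ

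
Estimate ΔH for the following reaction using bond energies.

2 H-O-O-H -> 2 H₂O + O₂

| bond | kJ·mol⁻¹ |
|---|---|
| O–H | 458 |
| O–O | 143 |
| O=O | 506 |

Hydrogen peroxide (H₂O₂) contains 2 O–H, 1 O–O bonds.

Bonds broken (reactants):
  O–H: 4 × 458 = 1832
  O–O: 2 × 143 = 286
  Σ(broken) = 2118 kJ
Bonds formed (products):
  O–H: 4 × 458 = 1832
  O=O: 1 × 506 = 506
  Σ(formed) = 2338 kJ
ΔH = Σ(broken) − Σ(formed) = 2118 − 2338 = −220 kJ

ΔH ≈ −220 kJ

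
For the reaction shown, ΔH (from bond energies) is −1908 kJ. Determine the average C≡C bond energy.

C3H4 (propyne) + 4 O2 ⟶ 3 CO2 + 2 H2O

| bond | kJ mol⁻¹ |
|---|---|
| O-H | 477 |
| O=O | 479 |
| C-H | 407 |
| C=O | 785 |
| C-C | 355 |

D(C≡C) ≈ 811 kJ/mol

Let D be the C≡C bond energy.
Σ(broken) = 1×D + 1×355 + 4×407 + 4×479 = 3899 + D
Σ(formed) = 6×785 + 4×477 = 6618
ΔH = Σ(broken) − Σ(formed) = (3899 + D) − (6618) = −2719 + D
Setting this equal to −1908 kJ gives D = 811 kJ/mol.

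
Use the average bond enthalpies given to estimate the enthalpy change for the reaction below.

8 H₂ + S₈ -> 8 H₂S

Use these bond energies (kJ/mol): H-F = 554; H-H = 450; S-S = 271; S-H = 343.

ΔH ≈ +280 kJ

Bonds broken (reactants):
  H-H: 8 × 450 = 3600
  S-S: 8 × 271 = 2168
  Σ(broken) = 5768 kJ
Bonds formed (products):
  S-H: 16 × 343 = 5488
  Σ(formed) = 5488 kJ
ΔH = Σ(broken) − Σ(formed) = 5768 − 5488 = +280 kJ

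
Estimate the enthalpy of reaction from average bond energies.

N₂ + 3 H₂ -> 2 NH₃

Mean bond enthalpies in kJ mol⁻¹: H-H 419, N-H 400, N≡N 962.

ΔH ≈ −181 kJ

Bonds broken (reactants):
  H-H: 3 × 419 = 1257
  N≡N: 1 × 962 = 962
  Σ(broken) = 2219 kJ
Bonds formed (products):
  N-H: 6 × 400 = 2400
  Σ(formed) = 2400 kJ
ΔH = Σ(broken) − Σ(formed) = 2219 − 2400 = −181 kJ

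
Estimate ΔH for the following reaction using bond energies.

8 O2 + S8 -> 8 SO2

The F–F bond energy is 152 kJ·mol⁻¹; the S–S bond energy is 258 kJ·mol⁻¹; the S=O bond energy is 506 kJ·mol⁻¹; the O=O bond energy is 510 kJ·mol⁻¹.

ΔH ≈ −1952 kJ

Bonds broken (reactants):
  O=O: 8 × 510 = 4080
  S–S: 8 × 258 = 2064
  Σ(broken) = 6144 kJ
Bonds formed (products):
  S=O: 16 × 506 = 8096
  Σ(formed) = 8096 kJ
ΔH = Σ(broken) − Σ(formed) = 6144 − 8096 = −1952 kJ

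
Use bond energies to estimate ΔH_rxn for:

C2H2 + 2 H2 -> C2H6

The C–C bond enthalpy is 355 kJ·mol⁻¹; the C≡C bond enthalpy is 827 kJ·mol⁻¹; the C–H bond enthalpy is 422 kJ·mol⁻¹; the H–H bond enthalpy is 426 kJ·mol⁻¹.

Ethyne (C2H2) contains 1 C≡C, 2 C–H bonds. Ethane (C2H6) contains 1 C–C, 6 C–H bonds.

ΔH ≈ −364 kJ

Bonds broken (reactants):
  C≡C: 1 × 827 = 827
  C–H: 2 × 422 = 844
  H–H: 2 × 426 = 852
  Σ(broken) = 2523 kJ
Bonds formed (products):
  C–C: 1 × 355 = 355
  C–H: 6 × 422 = 2532
  Σ(formed) = 2887 kJ
ΔH = Σ(broken) − Σ(formed) = 2523 − 2887 = −364 kJ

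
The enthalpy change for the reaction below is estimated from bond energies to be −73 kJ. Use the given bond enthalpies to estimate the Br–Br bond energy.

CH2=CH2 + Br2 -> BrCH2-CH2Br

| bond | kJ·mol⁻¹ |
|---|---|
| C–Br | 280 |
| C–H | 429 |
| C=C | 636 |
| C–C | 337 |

Let D be the Br–Br bond energy.
Σ(broken) = 1×D + 4×429 + 1×636 = 2352 + D
Σ(formed) = 2×280 + 1×337 + 4×429 = 2613
ΔH = Σ(broken) − Σ(formed) = (2352 + D) − (2613) = −261 + D
Setting this equal to −73 kJ gives D = 188 kJ/mol.

D(Br–Br) ≈ 188 kJ/mol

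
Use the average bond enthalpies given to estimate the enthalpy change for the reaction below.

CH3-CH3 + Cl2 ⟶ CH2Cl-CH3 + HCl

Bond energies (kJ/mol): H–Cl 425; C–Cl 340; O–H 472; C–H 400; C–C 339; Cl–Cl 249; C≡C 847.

ΔH ≈ −116 kJ

Bonds broken (reactants):
  C–C: 1 × 339 = 339
  C–H: 6 × 400 = 2400
  Cl–Cl: 1 × 249 = 249
  Σ(broken) = 2988 kJ
Bonds formed (products):
  C–C: 1 × 339 = 339
  C–Cl: 1 × 340 = 340
  C–H: 5 × 400 = 2000
  H–Cl: 1 × 425 = 425
  Σ(formed) = 3104 kJ
ΔH = Σ(broken) − Σ(formed) = 2988 − 3104 = −116 kJ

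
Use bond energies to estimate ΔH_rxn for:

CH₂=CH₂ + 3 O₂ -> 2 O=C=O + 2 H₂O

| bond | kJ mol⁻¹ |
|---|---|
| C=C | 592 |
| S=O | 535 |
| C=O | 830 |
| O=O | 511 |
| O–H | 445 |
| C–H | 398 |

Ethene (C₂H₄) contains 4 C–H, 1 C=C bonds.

Bonds broken (reactants):
  C–H: 4 × 398 = 1592
  C=C: 1 × 592 = 592
  O=O: 3 × 511 = 1533
  Σ(broken) = 3717 kJ
Bonds formed (products):
  C=O: 4 × 830 = 3320
  O–H: 4 × 445 = 1780
  Σ(formed) = 5100 kJ
ΔH = Σ(broken) − Σ(formed) = 3717 − 5100 = −1383 kJ

ΔH ≈ −1383 kJ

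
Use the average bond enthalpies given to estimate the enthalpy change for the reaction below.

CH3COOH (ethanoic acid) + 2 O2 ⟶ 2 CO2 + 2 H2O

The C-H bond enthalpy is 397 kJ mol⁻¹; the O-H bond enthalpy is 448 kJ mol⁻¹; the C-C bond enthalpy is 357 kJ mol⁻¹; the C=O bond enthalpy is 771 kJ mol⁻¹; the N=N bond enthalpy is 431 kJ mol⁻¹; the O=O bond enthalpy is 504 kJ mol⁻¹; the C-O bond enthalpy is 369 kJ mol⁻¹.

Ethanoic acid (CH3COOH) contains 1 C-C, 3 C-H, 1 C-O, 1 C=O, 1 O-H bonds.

Bonds broken (reactants):
  C-C: 1 × 357 = 357
  C-H: 3 × 397 = 1191
  C-O: 1 × 369 = 369
  C=O: 1 × 771 = 771
  O-H: 1 × 448 = 448
  O=O: 2 × 504 = 1008
  Σ(broken) = 4144 kJ
Bonds formed (products):
  C=O: 4 × 771 = 3084
  O-H: 4 × 448 = 1792
  Σ(formed) = 4876 kJ
ΔH = Σ(broken) − Σ(formed) = 4144 − 4876 = −732 kJ

ΔH ≈ −732 kJ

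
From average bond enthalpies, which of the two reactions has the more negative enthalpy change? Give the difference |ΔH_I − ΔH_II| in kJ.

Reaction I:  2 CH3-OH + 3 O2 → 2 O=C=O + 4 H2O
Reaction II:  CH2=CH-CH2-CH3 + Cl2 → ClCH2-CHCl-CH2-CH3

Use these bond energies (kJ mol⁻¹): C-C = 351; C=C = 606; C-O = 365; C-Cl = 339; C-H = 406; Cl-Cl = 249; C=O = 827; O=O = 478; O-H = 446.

Reaction I:
  Bonds broken (reactants):
    C-H: 6 × 406 = 2436
    C-O: 2 × 365 = 730
    O-H: 2 × 446 = 892
    O=O: 3 × 478 = 1434
    Σ(broken) = 5492 kJ
  Bonds formed (products):
    C=O: 4 × 827 = 3308
    O-H: 8 × 446 = 3568
    Σ(formed) = 6876 kJ
  ΔH_I = 5492 − 6876 = −1384 kJ
Reaction II:
  Bonds broken (reactants):
    C-C: 2 × 351 = 702
    C-H: 8 × 406 = 3248
    C=C: 1 × 606 = 606
    Cl-Cl: 1 × 249 = 249
    Σ(broken) = 4805 kJ
  Bonds formed (products):
    C-C: 3 × 351 = 1053
    C-Cl: 2 × 339 = 678
    C-H: 8 × 406 = 3248
    Σ(formed) = 4979 kJ
  ΔH_II = 4805 − 4979 = −174 kJ
ΔH_I − ΔH_II = −1210 kJ, so reaction I has the more negative ΔH; |ΔH_I − ΔH_II| = 1210 kJ.

Reaction I, by 1210 kJ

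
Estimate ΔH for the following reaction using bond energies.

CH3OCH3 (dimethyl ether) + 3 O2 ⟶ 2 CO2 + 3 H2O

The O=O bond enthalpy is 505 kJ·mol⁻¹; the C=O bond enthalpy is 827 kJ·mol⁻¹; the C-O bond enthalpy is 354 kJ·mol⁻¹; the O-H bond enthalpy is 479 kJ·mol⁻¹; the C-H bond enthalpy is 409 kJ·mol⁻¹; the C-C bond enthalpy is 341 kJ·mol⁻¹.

ΔH ≈ −1505 kJ

Bonds broken (reactants):
  C-H: 6 × 409 = 2454
  C-O: 2 × 354 = 708
  O=O: 3 × 505 = 1515
  Σ(broken) = 4677 kJ
Bonds formed (products):
  C=O: 4 × 827 = 3308
  O-H: 6 × 479 = 2874
  Σ(formed) = 6182 kJ
ΔH = Σ(broken) − Σ(formed) = 4677 − 6182 = −1505 kJ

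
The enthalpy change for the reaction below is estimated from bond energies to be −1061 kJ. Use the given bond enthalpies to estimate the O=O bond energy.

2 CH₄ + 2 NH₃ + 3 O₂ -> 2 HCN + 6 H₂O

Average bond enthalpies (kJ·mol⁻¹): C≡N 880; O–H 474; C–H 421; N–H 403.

Let D be the O=O bond energy.
Σ(broken) = 8×421 + 6×403 + 3×D = 5786 + 3D
Σ(formed) = 2×880 + 2×421 + 12×474 = 8290
ΔH = Σ(broken) − Σ(formed) = (5786 + 3D) − (8290) = −2504 + 3D
Setting this equal to −1061 kJ gives 3D = 1443, so D = 481 kJ/mol.

D(O=O) ≈ 481 kJ/mol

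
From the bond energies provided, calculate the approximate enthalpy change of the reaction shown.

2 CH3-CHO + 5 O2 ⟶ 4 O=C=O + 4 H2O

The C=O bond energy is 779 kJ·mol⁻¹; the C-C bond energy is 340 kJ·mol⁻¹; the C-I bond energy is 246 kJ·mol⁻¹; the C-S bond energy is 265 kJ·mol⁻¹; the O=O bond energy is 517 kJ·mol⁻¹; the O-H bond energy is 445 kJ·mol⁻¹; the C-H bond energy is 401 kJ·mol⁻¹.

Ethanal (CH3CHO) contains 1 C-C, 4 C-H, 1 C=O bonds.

Bonds broken (reactants):
  C-C: 2 × 340 = 680
  C-H: 8 × 401 = 3208
  C=O: 2 × 779 = 1558
  O=O: 5 × 517 = 2585
  Σ(broken) = 8031 kJ
Bonds formed (products):
  C=O: 8 × 779 = 6232
  O-H: 8 × 445 = 3560
  Σ(formed) = 9792 kJ
ΔH = Σ(broken) − Σ(formed) = 8031 − 9792 = −1761 kJ

ΔH ≈ −1761 kJ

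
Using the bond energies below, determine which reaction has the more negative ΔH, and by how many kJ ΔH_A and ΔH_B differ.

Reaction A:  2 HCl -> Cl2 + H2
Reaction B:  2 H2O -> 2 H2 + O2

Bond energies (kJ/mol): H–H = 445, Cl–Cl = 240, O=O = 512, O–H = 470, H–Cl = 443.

Reaction A, by 277 kJ

Reaction A:
  Bonds broken (reactants):
    H–Cl: 2 × 443 = 886
    Σ(broken) = 886 kJ
  Bonds formed (products):
    Cl–Cl: 1 × 240 = 240
    H–H: 1 × 445 = 445
    Σ(formed) = 685 kJ
  ΔH_A = 886 − 685 = +201 kJ
Reaction B:
  Bonds broken (reactants):
    O–H: 4 × 470 = 1880
    Σ(broken) = 1880 kJ
  Bonds formed (products):
    H–H: 2 × 445 = 890
    O=O: 1 × 512 = 512
    Σ(formed) = 1402 kJ
  ΔH_B = 1880 − 1402 = +478 kJ
ΔH_A − ΔH_B = −277 kJ, so reaction A has the more negative ΔH; |ΔH_A − ΔH_B| = 277 kJ.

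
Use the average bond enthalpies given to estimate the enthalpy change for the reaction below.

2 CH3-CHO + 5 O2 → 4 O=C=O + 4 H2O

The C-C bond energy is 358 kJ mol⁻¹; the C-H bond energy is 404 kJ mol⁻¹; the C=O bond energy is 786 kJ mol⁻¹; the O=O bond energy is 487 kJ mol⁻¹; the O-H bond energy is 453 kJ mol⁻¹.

Bonds broken (reactants):
  C-C: 2 × 358 = 716
  C-H: 8 × 404 = 3232
  C=O: 2 × 786 = 1572
  O=O: 5 × 487 = 2435
  Σ(broken) = 7955 kJ
Bonds formed (products):
  C=O: 8 × 786 = 6288
  O-H: 8 × 453 = 3624
  Σ(formed) = 9912 kJ
ΔH = Σ(broken) − Σ(formed) = 7955 − 9912 = −1957 kJ

ΔH ≈ −1957 kJ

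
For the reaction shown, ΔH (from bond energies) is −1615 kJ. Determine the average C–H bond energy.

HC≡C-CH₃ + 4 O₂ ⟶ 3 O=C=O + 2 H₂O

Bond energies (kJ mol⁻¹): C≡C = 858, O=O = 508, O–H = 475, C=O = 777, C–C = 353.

Let D be the C–H bond energy.
Σ(broken) = 1×858 + 1×353 + 4×D + 4×508 = 3243 + 4D
Σ(formed) = 6×777 + 4×475 = 6562
ΔH = Σ(broken) − Σ(formed) = (3243 + 4D) − (6562) = −3319 + 4D
Setting this equal to −1615 kJ gives 4D = 1704, so D = 426 kJ/mol.

D(C–H) ≈ 426 kJ/mol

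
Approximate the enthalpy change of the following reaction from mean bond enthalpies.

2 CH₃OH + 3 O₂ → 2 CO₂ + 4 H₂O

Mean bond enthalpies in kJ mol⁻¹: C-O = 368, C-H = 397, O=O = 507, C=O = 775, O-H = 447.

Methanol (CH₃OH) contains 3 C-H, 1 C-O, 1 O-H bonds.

Bonds broken (reactants):
  C-H: 6 × 397 = 2382
  C-O: 2 × 368 = 736
  O-H: 2 × 447 = 894
  O=O: 3 × 507 = 1521
  Σ(broken) = 5533 kJ
Bonds formed (products):
  C=O: 4 × 775 = 3100
  O-H: 8 × 447 = 3576
  Σ(formed) = 6676 kJ
ΔH = Σ(broken) − Σ(formed) = 5533 − 6676 = −1143 kJ

ΔH ≈ −1143 kJ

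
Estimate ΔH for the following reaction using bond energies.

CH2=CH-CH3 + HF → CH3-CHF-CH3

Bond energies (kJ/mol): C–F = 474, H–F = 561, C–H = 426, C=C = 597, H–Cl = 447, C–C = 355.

ΔH ≈ −97 kJ

Bonds broken (reactants):
  C–C: 1 × 355 = 355
  C–H: 6 × 426 = 2556
  C=C: 1 × 597 = 597
  H–F: 1 × 561 = 561
  Σ(broken) = 4069 kJ
Bonds formed (products):
  C–C: 2 × 355 = 710
  C–F: 1 × 474 = 474
  C–H: 7 × 426 = 2982
  Σ(formed) = 4166 kJ
ΔH = Σ(broken) − Σ(formed) = 4069 − 4166 = −97 kJ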